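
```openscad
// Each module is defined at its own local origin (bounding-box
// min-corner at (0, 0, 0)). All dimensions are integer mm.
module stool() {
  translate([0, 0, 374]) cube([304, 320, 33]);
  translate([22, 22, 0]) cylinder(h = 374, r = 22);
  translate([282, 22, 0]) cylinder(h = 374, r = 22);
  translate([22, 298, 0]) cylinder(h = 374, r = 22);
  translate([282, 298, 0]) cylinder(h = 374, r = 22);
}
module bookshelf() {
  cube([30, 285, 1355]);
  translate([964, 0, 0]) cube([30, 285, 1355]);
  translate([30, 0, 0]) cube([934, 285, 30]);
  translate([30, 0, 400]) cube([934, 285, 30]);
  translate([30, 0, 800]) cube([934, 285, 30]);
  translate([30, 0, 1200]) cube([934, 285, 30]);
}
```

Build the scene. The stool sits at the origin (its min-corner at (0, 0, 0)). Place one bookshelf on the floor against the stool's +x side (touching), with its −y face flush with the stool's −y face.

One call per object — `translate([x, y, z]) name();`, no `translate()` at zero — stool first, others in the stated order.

stool();
translate([304, 0, 0]) bookshelf();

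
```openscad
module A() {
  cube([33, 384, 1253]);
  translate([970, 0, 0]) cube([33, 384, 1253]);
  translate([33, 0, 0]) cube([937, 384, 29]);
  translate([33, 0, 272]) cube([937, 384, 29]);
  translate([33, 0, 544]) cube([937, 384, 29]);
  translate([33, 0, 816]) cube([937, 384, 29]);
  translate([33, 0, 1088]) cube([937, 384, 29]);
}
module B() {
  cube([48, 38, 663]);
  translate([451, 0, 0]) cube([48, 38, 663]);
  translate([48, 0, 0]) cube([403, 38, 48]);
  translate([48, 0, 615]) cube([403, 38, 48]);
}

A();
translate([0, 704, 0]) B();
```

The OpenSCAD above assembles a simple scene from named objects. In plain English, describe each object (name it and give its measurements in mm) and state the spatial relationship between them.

A is a bookshelf 1003 mm wide overall, 384 mm deep and 1253 mm tall. The two sides are 33 mm thick vertical panels. 5 horizontal shelves of 29 mm thickness span between the inner faces of the sides; the lowest shelf sits on the floor and shelves are stacked with a clear vertical gap of 243 mm between each pair.

B is a picture frame with a 403×567 mm rectangular opening (x by z) and a uniform 48 mm border on every side. Frame depth is 38 mm along y. It is built from two vertical stiles running the full outside height and two horizontal rails spanning the gap between the stiles.

The picture frame is on the floor beside the bookshelf on its +y side.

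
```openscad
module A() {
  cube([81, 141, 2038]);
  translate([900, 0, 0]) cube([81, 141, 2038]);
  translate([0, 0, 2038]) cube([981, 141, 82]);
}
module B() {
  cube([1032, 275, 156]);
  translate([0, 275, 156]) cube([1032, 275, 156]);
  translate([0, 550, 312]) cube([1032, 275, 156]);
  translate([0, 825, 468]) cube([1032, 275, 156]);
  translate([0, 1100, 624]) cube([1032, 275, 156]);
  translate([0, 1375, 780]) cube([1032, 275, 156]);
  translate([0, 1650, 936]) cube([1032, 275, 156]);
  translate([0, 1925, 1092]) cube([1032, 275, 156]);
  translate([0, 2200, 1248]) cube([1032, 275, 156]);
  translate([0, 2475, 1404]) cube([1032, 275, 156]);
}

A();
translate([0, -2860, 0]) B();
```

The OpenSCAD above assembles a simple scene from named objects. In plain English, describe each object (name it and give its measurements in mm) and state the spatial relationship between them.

A is a door frame. The clear opening is 819 mm wide and 2038 mm high. Two 81 mm wide jambs, 141 mm deep, stand either side of the opening from the floor to the top of the opening. A 82 mm thick head sits across the top of both jambs, spanning the full outside width of the frame.

B is a straight staircase of 10 solid steps. Each step is 1032 mm wide (x), 275 mm deep (y, the going) and 156 mm tall (the rise). The first step rests on the floor; each subsequent step sits one going further in +y and one rise higher in +z, directly behind and above the previous step with no overlap.

The staircase is on the floor beside the door frame on its −y side.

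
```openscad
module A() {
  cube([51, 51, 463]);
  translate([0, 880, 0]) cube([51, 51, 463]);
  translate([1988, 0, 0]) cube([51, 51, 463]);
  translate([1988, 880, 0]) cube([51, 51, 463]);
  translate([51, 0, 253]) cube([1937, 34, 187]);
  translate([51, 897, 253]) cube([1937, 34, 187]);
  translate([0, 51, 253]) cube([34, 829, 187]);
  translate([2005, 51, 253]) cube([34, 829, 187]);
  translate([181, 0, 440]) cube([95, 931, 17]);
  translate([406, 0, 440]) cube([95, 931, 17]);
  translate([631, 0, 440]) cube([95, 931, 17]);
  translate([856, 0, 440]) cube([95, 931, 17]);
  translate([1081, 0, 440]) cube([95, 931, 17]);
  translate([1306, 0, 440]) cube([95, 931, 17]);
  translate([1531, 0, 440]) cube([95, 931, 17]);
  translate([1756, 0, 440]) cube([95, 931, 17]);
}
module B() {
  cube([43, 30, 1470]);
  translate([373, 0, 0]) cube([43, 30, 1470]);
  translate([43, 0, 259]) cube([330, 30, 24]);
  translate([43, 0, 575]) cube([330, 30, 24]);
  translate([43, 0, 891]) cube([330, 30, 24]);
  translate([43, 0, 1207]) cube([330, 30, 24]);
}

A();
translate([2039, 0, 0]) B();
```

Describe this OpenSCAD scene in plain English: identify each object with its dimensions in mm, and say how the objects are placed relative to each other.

A is a bed frame 2039 mm long (x) by 931 mm wide (y). Four 51×51 mm corner posts, 463 mm tall, at the corners of the footprint. Four rails of 34 mm thickness and 187 mm height run between adjacent posts with their undersides at z = 253 mm, their outer faces flush with the outside of the frame (the two x-running rails run between the posts' inner faces; the two y-running rails run between the posts' inner faces). 8 slats, each 95 mm wide (x) and 17 mm thick, lie across the top of the two x-running rails, running the full 931 mm width of the frame in y; the slats are evenly spaced along x between the inner faces of the end posts with equal gaps (rounded down to the nearest mm) at the −x end and between each pair — any rounding remainder accumulates at the +x end.

B is a wooden ladder with two side rails of 43×30 mm section and 1470 mm height, set 416 mm apart overall. Between them run 4 rectangular rungs (30 mm deep, 24 mm thick), front faces flush with the rails' −y face. The bottom of the first rung is 259 mm above the floor and each subsequent rung is 316 mm higher than the one below.

The ladder is against the bed frame's +x side, with their −y faces flush.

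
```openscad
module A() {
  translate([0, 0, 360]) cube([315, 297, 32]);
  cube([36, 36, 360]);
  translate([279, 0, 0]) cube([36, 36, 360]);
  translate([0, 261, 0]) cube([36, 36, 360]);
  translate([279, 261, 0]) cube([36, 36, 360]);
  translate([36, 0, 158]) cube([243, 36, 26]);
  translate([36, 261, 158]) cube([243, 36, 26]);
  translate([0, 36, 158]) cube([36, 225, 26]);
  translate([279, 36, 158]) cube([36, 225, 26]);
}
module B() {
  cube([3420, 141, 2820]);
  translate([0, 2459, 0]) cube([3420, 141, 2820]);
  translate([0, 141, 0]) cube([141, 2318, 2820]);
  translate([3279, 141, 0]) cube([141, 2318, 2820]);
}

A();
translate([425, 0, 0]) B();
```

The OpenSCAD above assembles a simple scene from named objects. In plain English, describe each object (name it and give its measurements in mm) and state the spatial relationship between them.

A is a four-legged stool. The seat is a 315×297×32 mm slab whose top surface is at z = 392 mm; four square legs, each 36×36 mm in cross-section, run from the floor (z = 0) to the underside of the seat, each flush with a corner of the seat. Four stretchers, 36 mm wide and 26 mm tall, connect adjacent legs with their undersides at z = 158 mm, each running between the inner faces of the legs it joins and aligned with the legs' outer faces on the other axis.

B is the wall frame of a small rectangular building: four walls, each 2820 mm tall and 141 mm thick, enclosing a footprint 3420 mm (x) by 2600 mm (y) outside-to-outside, with no floor or roof. The front and back walls (the −y and +y sides) span the full width; the two side walls fit between them.

The house frame is on the floor beside the stool on its +x side.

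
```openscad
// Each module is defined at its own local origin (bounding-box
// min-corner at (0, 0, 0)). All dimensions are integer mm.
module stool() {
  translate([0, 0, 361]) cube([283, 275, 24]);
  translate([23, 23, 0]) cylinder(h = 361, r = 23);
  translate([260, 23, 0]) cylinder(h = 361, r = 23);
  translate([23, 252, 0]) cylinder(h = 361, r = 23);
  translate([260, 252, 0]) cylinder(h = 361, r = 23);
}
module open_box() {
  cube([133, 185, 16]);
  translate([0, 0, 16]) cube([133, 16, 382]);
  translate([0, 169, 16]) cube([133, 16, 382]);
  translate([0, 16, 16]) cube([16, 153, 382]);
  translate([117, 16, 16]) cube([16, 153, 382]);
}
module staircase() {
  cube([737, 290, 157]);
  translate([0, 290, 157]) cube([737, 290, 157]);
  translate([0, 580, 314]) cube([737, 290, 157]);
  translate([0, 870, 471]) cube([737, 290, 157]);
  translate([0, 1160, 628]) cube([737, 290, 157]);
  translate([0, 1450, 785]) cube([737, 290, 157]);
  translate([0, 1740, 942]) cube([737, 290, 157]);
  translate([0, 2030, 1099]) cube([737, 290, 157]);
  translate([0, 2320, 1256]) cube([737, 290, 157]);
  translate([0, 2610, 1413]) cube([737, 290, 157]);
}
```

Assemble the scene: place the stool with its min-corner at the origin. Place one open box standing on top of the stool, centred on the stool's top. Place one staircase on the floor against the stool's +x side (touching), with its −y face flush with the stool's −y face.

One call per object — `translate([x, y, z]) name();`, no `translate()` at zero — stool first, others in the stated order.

stool();
translate([75, 45, 385]) open_box();
translate([283, 0, 0]) staircase();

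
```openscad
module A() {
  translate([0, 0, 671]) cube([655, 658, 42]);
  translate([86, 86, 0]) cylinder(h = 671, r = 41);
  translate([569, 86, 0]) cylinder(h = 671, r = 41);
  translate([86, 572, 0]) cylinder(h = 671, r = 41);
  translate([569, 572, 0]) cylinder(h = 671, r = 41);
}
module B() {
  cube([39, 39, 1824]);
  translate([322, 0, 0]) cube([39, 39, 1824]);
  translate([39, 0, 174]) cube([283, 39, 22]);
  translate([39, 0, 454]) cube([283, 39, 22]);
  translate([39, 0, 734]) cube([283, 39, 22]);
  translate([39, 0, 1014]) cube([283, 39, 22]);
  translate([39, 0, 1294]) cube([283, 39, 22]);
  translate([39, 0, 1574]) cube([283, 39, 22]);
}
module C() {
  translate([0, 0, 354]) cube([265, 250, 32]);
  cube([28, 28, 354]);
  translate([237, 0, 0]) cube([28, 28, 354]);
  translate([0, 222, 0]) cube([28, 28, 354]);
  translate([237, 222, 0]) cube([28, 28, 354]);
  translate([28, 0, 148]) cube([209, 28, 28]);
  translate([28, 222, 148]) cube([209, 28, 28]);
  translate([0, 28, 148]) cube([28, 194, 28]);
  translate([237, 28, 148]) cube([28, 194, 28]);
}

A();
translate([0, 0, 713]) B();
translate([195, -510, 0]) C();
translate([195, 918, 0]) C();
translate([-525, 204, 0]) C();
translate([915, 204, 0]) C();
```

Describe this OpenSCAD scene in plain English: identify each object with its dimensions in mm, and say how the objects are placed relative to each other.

A is a table: top 655 mm (x) × 658 mm (y), 42 mm thick, upper face at z = 713 mm, on four round legs of 82 mm diameter, each leg's bounding box inset 45 mm from the nearest pair of top edges, running from z = 0 to the bottom of the top.

B is a wooden ladder with two side rails of 39×39 mm section and 1824 mm height, set 361 mm apart overall. Between them run 6 rectangular rungs (39 mm deep, 22 mm thick), front faces flush with the rails' −y face. The bottom of the first rung is 174 mm above the floor and each subsequent rung is 280 mm higher than the one below.

C is a four-legged stool. The seat is 265×250 mm, 32 mm thick, top at z = 386 mm. It stands on four square legs, each 28×28 mm in cross-section, from z = 0 to the seat underside, each flush with a corner of the seat. Four stretchers, 28 mm wide and 28 mm tall, connect adjacent legs with their undersides at z = 148 mm, each running between the inner faces of the legs it joins and aligned with the legs' outer faces on the other axis.

The ladder is on top of the table. Four stools sit around the table at the −y, +y, −x, +x sides.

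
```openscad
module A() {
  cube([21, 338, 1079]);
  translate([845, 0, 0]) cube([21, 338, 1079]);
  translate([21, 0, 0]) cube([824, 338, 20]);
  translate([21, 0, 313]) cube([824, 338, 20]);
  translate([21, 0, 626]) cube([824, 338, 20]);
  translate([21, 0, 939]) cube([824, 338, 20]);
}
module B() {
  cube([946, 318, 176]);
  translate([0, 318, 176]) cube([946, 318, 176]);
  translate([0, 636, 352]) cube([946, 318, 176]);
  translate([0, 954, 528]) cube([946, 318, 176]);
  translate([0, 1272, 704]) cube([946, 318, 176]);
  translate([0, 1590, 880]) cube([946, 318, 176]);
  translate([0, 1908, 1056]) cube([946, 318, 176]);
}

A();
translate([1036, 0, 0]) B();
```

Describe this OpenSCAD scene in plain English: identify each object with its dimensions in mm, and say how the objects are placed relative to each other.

A is an open bookshelf. Two side panels, each 21 mm thick, 338 mm deep and 1079 mm tall, stand 866 mm apart (outside-to-outside). Between them sit 4 shelves, each 20 mm thick and 338 mm deep, spanning the full gap between the sides. The bottom shelf rests on the floor (its underside at z = 0) and the clear gap between one shelf's top and the next shelf's underside is 293 mm.

B is a run of 7 identical solid stair steps. Each tread is 946×318 mm and each step block is 176 mm high. Step 1 rests on the floor; step k is offset from step 1 by (k−1)×318 mm in y and (k−1)×176 mm in z.

The staircase is on the floor beside the bookshelf on its +x side.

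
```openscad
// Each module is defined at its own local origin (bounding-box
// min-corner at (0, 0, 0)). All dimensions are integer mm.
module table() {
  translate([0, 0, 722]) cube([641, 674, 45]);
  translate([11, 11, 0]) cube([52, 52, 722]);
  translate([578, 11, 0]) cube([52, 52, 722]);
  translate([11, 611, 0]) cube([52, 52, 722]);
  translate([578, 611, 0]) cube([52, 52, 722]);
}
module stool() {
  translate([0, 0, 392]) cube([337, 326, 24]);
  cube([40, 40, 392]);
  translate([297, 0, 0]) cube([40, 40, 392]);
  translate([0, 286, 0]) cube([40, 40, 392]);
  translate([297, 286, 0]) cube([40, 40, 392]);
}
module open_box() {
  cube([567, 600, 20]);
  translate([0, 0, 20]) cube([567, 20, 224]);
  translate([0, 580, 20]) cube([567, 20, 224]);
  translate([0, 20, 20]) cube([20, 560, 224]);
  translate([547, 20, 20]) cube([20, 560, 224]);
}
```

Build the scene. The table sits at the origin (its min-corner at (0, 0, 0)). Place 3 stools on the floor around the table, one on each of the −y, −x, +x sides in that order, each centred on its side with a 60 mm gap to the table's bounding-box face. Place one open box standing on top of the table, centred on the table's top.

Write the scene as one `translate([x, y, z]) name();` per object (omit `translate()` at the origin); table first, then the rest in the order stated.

table();
translate([152, -386, 0]) stool();
translate([-397, 174, 0]) stool();
translate([701, 174, 0]) stool();
translate([37, 37, 767]) open_box();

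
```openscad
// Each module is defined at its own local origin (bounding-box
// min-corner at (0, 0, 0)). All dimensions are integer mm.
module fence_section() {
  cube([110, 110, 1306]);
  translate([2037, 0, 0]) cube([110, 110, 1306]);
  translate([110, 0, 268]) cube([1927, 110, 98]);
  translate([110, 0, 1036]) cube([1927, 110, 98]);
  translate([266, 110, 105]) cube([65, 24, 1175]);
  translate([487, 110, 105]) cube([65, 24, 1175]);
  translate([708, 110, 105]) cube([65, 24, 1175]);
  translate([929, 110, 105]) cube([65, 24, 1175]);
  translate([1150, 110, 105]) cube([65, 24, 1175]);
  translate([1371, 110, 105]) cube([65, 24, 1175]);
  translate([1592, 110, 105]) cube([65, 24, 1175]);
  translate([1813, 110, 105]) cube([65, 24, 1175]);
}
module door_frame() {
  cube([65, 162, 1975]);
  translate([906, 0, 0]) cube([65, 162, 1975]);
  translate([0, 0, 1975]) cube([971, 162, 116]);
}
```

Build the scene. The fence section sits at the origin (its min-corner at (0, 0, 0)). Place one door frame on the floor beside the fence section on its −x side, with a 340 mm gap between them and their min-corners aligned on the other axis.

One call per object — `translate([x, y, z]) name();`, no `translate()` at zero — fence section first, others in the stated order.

fence_section();
translate([-1311, 0, 0]) door_frame();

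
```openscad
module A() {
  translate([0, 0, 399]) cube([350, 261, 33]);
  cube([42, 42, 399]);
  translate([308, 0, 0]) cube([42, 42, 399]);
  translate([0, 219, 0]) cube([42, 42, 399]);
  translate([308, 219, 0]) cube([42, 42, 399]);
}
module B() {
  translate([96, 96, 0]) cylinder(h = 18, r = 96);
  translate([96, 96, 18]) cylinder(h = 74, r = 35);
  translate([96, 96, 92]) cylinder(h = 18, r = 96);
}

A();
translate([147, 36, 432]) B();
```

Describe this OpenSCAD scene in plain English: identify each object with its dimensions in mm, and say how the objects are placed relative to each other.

A is a four-legged stool. The seat is a 350×261×33 mm slab whose top surface is at z = 432 mm; four square legs, each 42×42 mm in cross-section, run from the floor (z = 0) to the underside of the seat, each flush with a corner of the seat.

B is a spool: two coaxial disc flanges of radius 96 mm and thickness 18 mm, joined by a core cylinder of radius 35 mm and height 74 mm. The lower flange rests on z = 0 and the three cylinders share a vertical axis.

The spool is on top of the stool.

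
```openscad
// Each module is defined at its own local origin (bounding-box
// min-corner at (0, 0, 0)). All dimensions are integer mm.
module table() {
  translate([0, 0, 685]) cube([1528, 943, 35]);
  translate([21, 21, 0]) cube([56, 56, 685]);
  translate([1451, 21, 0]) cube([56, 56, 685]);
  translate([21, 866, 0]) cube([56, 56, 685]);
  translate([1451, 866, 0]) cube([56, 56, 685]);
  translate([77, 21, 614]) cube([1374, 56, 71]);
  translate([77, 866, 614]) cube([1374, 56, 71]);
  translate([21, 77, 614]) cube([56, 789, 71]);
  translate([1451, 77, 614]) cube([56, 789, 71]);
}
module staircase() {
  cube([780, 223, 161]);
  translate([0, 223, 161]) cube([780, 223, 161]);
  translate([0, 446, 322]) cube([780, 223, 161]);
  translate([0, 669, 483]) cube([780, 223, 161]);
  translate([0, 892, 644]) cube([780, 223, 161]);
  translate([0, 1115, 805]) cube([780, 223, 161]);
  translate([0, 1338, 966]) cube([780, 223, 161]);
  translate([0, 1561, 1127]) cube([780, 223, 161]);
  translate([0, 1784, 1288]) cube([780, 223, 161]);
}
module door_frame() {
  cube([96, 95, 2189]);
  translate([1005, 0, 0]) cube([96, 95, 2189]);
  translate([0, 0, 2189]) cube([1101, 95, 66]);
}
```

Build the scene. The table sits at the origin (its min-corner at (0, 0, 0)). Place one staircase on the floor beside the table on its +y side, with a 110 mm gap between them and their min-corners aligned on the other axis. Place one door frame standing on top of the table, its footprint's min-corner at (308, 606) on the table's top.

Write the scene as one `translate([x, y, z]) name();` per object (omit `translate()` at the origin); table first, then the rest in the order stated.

table();
translate([0, 1053, 0]) staircase();
translate([308, 606, 720]) door_frame();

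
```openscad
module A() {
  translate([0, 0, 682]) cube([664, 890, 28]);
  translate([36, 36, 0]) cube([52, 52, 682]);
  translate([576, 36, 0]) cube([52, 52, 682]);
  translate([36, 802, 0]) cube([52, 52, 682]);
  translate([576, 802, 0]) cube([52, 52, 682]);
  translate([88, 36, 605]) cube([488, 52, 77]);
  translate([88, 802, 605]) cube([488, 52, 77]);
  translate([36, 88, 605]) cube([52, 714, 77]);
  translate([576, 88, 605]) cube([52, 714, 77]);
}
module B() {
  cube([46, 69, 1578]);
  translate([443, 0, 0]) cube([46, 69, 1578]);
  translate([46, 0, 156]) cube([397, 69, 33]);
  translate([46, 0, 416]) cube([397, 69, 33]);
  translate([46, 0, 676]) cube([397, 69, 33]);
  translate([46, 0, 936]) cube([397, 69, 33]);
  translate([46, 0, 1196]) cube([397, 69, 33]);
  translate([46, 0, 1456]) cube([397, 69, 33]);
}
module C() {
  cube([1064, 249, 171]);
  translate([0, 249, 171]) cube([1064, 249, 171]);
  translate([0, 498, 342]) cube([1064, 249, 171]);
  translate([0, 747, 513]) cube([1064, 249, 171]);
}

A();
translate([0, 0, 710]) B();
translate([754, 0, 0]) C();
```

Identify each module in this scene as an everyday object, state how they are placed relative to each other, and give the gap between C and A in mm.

A is a table. B is a ladder. C is a staircase. The ladder is on top of the table. The staircase is on the floor beside the table on its +x side. The gap between the staircase and the table is 90 mm.

The staircase's nearest face is 90 mm from the table's +x face.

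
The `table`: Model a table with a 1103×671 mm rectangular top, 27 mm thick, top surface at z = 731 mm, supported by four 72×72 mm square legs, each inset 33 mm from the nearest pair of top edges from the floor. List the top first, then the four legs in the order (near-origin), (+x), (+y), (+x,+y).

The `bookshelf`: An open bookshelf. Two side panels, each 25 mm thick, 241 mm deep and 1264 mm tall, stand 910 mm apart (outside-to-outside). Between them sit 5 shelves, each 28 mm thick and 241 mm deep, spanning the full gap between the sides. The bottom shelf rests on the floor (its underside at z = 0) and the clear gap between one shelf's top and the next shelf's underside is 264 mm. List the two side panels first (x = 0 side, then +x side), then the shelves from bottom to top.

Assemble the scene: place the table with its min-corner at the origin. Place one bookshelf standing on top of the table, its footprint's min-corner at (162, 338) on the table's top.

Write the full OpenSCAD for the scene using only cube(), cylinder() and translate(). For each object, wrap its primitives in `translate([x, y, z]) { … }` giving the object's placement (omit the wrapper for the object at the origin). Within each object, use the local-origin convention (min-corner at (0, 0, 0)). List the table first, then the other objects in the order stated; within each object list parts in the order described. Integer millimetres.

translate([0, 0, 704]) cube([1103, 671, 27]);
translate([33, 33, 0]) cube([72, 72, 704]);
translate([998, 33, 0]) cube([72, 72, 704]);
translate([33, 566, 0]) cube([72, 72, 704]);
translate([998, 566, 0]) cube([72, 72, 704]);
translate([162, 338, 731]) {
  cube([25, 241, 1264]);
  translate([885, 0, 0]) cube([25, 241, 1264]);
  translate([25, 0, 0]) cube([860, 241, 28]);
  translate([25, 0, 292]) cube([860, 241, 28]);
  translate([25, 0, 584]) cube([860, 241, 28]);
  translate([25, 0, 876]) cube([860, 241, 28]);
  translate([25, 0, 1168]) cube([860, 241, 28]);
}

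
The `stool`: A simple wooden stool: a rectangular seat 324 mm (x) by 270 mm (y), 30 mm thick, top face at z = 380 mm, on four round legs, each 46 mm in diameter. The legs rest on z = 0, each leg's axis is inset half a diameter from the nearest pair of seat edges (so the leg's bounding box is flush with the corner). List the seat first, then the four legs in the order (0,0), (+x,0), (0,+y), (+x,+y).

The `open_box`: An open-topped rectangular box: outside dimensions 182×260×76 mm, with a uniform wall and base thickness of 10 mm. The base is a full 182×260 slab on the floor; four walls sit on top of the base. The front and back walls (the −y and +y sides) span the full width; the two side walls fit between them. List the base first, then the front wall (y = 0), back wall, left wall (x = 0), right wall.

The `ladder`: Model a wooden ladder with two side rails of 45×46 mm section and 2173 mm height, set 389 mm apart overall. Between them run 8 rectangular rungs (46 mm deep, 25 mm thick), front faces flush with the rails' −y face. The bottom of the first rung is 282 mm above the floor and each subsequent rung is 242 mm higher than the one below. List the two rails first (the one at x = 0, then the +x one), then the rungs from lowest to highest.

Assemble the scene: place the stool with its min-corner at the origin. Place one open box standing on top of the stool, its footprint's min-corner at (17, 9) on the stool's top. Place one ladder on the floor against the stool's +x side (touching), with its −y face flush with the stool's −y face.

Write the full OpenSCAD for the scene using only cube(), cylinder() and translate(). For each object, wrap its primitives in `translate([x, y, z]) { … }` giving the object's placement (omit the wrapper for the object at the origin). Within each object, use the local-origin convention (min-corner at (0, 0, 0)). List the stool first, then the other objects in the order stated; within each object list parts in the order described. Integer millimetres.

translate([0, 0, 350]) cube([324, 270, 30]);
translate([23, 23, 0]) cylinder(h = 350, r = 23);
translate([301, 23, 0]) cylinder(h = 350, r = 23);
translate([23, 247, 0]) cylinder(h = 350, r = 23);
translate([301, 247, 0]) cylinder(h = 350, r = 23);
translate([17, 9, 380]) {
  cube([182, 260, 10]);
  translate([0, 0, 10]) cube([182, 10, 66]);
  translate([0, 250, 10]) cube([182, 10, 66]);
  translate([0, 10, 10]) cube([10, 240, 66]);
  translate([172, 10, 10]) cube([10, 240, 66]);
}
translate([324, 0, 0]) {
  cube([45, 46, 2173]);
  translate([344, 0, 0]) cube([45, 46, 2173]);
  translate([45, 0, 282]) cube([299, 46, 25]);
  translate([45, 0, 524]) cube([299, 46, 25]);
  translate([45, 0, 766]) cube([299, 46, 25]);
  translate([45, 0, 1008]) cube([299, 46, 25]);
  translate([45, 0, 1250]) cube([299, 46, 25]);
  translate([45, 0, 1492]) cube([299, 46, 25]);
  translate([45, 0, 1734]) cube([299, 46, 25]);
  translate([45, 0, 1976]) cube([299, 46, 25]);
}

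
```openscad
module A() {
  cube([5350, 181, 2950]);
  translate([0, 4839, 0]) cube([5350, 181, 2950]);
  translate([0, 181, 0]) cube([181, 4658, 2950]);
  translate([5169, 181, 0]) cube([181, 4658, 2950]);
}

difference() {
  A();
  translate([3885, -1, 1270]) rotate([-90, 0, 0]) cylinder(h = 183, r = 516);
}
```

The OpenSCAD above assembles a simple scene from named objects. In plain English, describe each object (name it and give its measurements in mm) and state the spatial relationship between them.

A is the wall frame of a small rectangular building: four walls, each 2950 mm tall and 181 mm thick, enclosing a footprint 5350 mm (x) by 5020 mm (y) outside-to-outside, with no floor or roof. The front and back walls (the −y and +y sides) span the full width; the two side walls fit between them.

The house frame has a circular hole of radius 516 mm through its front wall, centred at (x = 3885, z = 1270).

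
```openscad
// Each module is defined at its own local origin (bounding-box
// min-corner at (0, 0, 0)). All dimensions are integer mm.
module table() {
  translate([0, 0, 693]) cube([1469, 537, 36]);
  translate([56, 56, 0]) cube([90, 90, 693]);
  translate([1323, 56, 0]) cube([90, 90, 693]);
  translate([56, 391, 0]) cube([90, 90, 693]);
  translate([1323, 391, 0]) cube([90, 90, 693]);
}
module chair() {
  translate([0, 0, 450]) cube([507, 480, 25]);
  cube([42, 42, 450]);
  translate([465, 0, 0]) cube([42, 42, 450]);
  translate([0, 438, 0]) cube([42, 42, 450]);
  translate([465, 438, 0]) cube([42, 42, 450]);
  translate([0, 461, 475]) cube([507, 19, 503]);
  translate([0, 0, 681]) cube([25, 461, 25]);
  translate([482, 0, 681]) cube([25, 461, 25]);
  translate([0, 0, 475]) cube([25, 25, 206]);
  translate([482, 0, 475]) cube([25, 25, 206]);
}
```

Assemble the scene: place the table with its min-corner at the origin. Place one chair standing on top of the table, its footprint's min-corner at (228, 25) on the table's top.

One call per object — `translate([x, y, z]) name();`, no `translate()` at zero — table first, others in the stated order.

table();
translate([228, 25, 729]) chair();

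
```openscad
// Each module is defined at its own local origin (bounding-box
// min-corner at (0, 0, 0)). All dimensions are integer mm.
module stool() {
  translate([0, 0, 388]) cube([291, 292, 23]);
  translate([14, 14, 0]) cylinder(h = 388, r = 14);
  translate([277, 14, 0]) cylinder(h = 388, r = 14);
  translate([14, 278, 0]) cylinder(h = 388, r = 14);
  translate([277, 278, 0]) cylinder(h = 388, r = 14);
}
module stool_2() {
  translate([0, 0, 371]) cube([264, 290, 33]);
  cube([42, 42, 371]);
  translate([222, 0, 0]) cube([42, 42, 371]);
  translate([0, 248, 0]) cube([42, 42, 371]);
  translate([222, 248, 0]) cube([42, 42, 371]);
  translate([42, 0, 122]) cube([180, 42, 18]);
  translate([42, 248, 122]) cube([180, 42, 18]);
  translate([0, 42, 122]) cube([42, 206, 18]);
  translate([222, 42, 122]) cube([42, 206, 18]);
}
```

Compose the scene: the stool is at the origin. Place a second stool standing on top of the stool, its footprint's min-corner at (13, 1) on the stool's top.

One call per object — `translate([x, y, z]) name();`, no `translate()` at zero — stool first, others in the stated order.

stool();
translate([13, 1, 411]) stool_2();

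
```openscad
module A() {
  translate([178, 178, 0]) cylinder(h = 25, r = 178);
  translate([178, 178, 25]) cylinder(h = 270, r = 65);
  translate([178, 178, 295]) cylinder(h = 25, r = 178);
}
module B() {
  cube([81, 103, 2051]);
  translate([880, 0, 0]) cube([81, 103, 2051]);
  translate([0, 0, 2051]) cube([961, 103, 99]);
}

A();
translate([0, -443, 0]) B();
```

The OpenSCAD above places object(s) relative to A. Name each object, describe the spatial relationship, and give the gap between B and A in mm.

The door frame's nearest face is 340 mm from the spool's −y face.

A is a spool. B is a door frame. The door frame is on the floor beside the spool on its −y side. The gap between the door frame and the spool is 340 mm.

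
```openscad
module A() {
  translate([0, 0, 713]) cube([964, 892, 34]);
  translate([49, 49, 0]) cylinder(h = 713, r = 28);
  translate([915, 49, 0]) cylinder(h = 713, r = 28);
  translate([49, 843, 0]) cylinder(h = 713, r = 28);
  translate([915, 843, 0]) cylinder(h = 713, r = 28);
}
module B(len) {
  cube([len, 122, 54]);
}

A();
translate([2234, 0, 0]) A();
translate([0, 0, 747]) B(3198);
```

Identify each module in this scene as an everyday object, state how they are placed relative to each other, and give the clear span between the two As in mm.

A is a table. B is a beam. A beam spans the tops of two tables. The clear span between the two tables is 1270 mm.

Second table starts at x = 2234; first ends at x = 964; clear span = 2234 − 964 = 1270 mm.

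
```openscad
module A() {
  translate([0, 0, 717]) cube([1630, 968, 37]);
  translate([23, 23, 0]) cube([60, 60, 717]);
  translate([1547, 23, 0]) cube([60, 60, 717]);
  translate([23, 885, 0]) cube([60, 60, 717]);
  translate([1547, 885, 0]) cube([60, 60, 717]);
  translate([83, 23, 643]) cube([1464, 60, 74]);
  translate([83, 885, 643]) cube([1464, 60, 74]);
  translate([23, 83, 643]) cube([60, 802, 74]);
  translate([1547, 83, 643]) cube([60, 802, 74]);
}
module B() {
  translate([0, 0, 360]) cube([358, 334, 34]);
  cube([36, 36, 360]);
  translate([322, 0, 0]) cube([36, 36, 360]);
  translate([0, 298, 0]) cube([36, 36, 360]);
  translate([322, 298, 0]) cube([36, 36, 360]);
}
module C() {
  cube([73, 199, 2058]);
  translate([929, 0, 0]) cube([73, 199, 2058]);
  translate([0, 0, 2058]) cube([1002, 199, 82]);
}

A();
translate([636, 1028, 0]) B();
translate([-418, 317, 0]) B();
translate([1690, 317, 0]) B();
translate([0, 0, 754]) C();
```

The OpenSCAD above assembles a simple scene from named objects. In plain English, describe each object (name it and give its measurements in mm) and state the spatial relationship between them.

A is a table: top 1630 mm (x) × 968 mm (y), 37 mm thick, upper face at z = 754 mm, on four 60×60 mm square legs, each inset 23 mm from the nearest pair of top edges, running from z = 0 to the bottom of the top. Four apron rails, 60 mm thick and 74 mm tall, run between adjacent legs with their top edges flush with the underside of the top and their outer faces flush with the legs' outer faces.

B is a four-legged stool. The seat is 358×334 mm, 34 mm thick, top at z = 394 mm. It stands on four square legs, each 36×36 mm in cross-section, from z = 0 to the seat underside, each flush with a corner of the seat.

C is a door frame. The clear opening is 856 mm wide and 2058 mm high. Two 73 mm wide jambs, 199 mm deep, stand either side of the opening from the floor to the top of the opening. A 82 mm thick head sits across the top of both jambs, spanning the full outside width of the frame.

Three stools sit around the table at the +y, −x, +x sides. The door frame is on top of the table.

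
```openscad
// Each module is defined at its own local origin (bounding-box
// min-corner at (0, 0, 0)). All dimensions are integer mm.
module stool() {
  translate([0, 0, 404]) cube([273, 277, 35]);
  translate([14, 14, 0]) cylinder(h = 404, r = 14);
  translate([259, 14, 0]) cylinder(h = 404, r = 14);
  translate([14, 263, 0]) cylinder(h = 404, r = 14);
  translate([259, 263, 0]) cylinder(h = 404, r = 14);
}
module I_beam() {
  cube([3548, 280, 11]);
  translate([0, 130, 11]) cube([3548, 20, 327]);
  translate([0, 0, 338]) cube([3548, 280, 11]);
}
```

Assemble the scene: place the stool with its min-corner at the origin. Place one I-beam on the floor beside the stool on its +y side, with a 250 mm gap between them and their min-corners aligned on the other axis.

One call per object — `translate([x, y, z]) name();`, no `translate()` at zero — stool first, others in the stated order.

stool();
translate([0, 527, 0]) I_beam();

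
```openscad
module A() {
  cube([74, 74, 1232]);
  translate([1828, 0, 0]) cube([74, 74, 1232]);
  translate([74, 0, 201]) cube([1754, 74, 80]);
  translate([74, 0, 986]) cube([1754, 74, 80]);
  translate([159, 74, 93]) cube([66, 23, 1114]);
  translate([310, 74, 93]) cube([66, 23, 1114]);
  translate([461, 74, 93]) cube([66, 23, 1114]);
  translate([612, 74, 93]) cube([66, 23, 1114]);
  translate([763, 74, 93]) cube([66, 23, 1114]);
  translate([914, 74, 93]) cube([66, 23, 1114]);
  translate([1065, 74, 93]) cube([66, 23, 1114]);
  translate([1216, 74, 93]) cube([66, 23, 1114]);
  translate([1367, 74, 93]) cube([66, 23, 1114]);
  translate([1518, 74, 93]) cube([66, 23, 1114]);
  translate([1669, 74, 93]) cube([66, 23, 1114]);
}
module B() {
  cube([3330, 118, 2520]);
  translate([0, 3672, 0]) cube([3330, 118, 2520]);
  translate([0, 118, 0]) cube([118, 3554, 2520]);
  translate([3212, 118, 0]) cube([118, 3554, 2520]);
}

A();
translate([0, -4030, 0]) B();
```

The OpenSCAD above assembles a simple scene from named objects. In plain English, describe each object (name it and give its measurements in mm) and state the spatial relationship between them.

A is a fence section. Two 74×74 mm posts, 1232 mm tall, stand on the floor with a clear span of 1754 mm between their inner faces. Two horizontal rails of 74×80 mm section span the gap between the posts with their undersides at z = 201 mm and z = 986 mm, flush with the posts' −y face. 11 pickets, each 66 mm wide, 23 mm thick and 1114 mm tall, are fixed to the +y face of the rails with their bottoms at z = 93 mm, evenly spaced across the span with equal gaps (rounded down to the nearest mm) at the −x end and between each pair — any rounding remainder accumulates at the +x end.

B is the wall frame of a small rectangular building: four walls, each 2520 mm tall and 118 mm thick, enclosing a footprint 3330 mm (x) by 3790 mm (y) outside-to-outside, with no floor or roof. The front and back walls (the −y and +y sides) span the full width; the two side walls fit between them.

The house frame is on the floor beside the fence section on its −y side.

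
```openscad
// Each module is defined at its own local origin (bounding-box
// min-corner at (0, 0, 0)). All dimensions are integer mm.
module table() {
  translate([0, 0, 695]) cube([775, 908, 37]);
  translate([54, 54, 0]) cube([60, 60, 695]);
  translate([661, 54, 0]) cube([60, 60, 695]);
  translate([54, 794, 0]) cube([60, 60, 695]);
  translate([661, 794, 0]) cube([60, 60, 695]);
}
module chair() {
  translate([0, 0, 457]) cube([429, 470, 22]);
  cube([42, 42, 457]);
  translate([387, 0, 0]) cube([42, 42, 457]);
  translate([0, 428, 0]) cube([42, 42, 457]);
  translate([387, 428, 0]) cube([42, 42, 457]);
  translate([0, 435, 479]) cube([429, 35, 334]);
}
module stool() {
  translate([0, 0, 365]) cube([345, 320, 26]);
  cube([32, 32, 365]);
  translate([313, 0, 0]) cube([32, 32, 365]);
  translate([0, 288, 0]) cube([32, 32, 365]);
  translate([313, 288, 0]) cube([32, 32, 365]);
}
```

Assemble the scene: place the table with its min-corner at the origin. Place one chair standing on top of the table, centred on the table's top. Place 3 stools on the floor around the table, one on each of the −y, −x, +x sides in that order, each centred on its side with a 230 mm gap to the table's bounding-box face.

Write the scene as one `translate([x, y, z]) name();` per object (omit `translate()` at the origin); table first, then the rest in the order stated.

table();
translate([173, 219, 732]) chair();
translate([215, -550, 0]) stool();
translate([-575, 294, 0]) stool();
translate([1005, 294, 0]) stool();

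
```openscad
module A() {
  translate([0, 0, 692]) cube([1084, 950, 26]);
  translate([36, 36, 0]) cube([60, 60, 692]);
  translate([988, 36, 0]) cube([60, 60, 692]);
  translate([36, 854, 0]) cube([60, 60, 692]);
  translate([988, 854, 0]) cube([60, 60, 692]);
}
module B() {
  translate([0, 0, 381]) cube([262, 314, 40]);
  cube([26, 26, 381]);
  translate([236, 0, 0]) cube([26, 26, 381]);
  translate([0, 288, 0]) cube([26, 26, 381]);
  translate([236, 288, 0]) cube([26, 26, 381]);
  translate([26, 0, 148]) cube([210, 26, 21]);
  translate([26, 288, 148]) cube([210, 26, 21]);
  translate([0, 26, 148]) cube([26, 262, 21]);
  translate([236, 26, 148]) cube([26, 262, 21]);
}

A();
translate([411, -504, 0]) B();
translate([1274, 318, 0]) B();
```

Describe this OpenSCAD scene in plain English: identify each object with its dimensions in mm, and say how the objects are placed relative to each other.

A is a table: top 1084 mm (x) × 950 mm (y), 26 mm thick, upper face at z = 718 mm, on four 60×60 mm square legs, each inset 36 mm from the nearest pair of top edges, running from z = 0 to the bottom of the top.

B is a four-legged stool. The seat is 262×314 mm, 40 mm thick, top at z = 421 mm. It stands on four square legs, each 26×26 mm in cross-section, from z = 0 to the seat underside, each flush with a corner of the seat. Four stretchers, 26 mm wide and 21 mm tall, connect adjacent legs with their undersides at z = 148 mm, each running between the inner faces of the legs it joins and aligned with the legs' outer faces on the other axis.

Two stools sit around the table at the −y, +x sides.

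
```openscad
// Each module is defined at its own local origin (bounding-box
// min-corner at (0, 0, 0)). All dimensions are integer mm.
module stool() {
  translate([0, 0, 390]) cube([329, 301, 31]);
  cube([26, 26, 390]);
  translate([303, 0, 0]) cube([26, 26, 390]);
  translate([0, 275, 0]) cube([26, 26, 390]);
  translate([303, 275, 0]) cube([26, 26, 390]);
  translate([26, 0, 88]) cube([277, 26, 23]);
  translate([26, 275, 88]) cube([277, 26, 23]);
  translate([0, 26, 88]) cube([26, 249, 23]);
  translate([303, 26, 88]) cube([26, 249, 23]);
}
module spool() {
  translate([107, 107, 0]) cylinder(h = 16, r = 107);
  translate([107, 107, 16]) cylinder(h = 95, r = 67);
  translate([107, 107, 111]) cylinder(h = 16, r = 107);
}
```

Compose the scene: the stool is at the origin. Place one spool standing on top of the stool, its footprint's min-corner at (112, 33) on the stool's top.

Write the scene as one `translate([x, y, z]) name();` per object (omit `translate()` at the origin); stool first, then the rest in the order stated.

stool();
translate([112, 33, 421]) spool();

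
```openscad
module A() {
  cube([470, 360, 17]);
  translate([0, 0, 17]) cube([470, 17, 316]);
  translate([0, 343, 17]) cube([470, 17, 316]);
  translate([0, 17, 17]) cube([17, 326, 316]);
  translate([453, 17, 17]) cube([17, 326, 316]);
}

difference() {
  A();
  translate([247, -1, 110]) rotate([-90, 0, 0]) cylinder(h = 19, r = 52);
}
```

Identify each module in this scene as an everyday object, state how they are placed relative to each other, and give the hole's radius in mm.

A is an open box. The open box has a circular hole through its front wall. The hole's radius is 52 mm.

The subtracted cylinder has r = 52 mm.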